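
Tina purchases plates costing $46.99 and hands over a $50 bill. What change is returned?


Start with the amount paid:
$50
Subtract the price:
$50 - $46.99 = $3.01

$3.01


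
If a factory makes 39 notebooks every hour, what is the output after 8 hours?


Production rate: 39 notebooks per hour
Time: 8 hours
Total: 39 x 8 = 312 notebooks

312 notebooks


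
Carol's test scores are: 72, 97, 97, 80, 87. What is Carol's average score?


Add the scores:
72 + 97 + 97 + 80 + 87 = 433
Divide by the number of tests:
433 / 5 = 86.6

86.6


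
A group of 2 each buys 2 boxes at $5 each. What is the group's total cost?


Cost per person:
2 x $5 = $10
Group total:
2 x $10 = $20

$20


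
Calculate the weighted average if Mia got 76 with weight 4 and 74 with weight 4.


Weighted sum:
4 x 76 + 4 x 74 = 600
Total weight:
4 + 4 = 8
Weighted average:
600 / 8 = 75

75


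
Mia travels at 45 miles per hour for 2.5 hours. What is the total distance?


Use the formula: distance = speed x time
Speed = 45 mph, Time = 2.5 hours
45 x 2.5 = 112.5 miles

112.5 miles


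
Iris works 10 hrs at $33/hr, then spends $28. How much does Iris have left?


Calculate earnings:
10 x $33 = $330
Subtract spending:
$330 - $28 = $302

$302


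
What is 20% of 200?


Convert percentage to decimal:
20% = 0.2
Multiply:
200 x 0.2 = 40

40


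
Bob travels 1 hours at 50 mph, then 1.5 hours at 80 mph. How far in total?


Leg 1 distance:
50 x 1 = 50 miles
Leg 2 distance:
80 x 1.5 = 120 miles
Total distance:
50 + 120 = 170 miles

170 miles


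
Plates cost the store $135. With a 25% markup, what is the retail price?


Calculate the markup amount:
25% of $135 = $33.75
Add to cost:
$135 + $33.75 = $168.75

$168.75


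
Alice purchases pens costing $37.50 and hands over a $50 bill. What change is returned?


Start with the amount paid:
$50
Subtract the price:
$50 - $37.50 = $12.50

$12.50


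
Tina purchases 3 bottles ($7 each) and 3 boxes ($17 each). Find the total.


Cost of bottles:
3 x $7 = $21
Cost of boxes:
3 x $17 = $51
Add both:
$21 + $51 = $72

$72


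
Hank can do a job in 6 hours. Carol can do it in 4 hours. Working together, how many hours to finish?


Hank's rate: 1/6 of the job per hour
Carol's rate: 1/4 of the job per hour
Combined rate: 1/6 + 1/4 = 5/12 per hour
Time = 1 / (5/12) = 12/5 = 2.4 hours

2.4 hours


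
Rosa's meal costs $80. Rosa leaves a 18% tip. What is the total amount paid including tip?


Calculate the tip:
18% of $80 = $14.40
Add tip to meal cost:
$80 + $14.40 = $94.40

$94.40


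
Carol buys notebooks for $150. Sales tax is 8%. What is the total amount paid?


Calculate the tax:
8% of $150 = $12
Add tax to price:
$150 + $12 = $162

$162


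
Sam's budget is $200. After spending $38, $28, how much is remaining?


Add up expenses:
$38 + $28 = $66
Subtract from budget:
$200 - $66 = $134

$134


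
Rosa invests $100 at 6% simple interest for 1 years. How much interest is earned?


Use the formula I = P x R x T / 100
P x R x T = 100 x 6 x 1 = 600
I = 600 / 100 = $6

$6


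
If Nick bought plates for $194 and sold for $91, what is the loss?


Selling price = $91
Cost price = $194
Loss = cost price - selling price:
Loss = $194 - $91 = $103

$103


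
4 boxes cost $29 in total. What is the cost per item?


Total cost: $29
Number of items: 4
Unit price: $29 / 4 = $7.25

$7.25


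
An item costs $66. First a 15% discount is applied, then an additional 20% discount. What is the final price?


First discount:
15% of $66 = $9.90
Price after first discount:
$66 - $9.90 = $56.10
Second discount:
20% of $56.10 = $11.22
Final price:
$56.10 - $11.22 = $44.88

$44.88


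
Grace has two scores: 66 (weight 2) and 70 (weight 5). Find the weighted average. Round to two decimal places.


Weighted sum:
2 x 66 + 5 x 70 = 482
Total weight:
2 + 5 = 7
Weighted average:
482 / 7 = 68.8571... ≈ 68.86

68.86


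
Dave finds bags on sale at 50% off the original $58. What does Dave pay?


Calculate the discount amount:
50% of $58 = $29
Subtract from original:
$58 - $29 = $29

$29


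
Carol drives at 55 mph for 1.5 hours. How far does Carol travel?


Use the formula: distance = speed x time
Speed = 55 mph, Time = 1.5 hours
55 x 1.5 = 82.5 miles

82.5 miles


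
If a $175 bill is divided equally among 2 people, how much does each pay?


Total bill: $175
Number of people: 2
Each pays: $175 / 2 = $87.50

$87.50


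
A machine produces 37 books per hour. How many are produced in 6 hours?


Production rate: 37 books per hour
Time: 6 hours
Total: 37 x 6 = 222 books

222 books


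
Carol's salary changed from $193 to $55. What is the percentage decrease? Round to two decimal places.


Find the absolute change:
|55 - 193| = 138
Divide by original and multiply by 100:
138 / 193 x 100 = 71.5025...% ≈ 71.5%

71.5%


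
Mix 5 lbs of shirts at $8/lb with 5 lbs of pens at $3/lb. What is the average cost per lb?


Cost of shirts:
5 x $8 = $40
Cost of pens:
5 x $3 = $15
Total cost: $40 + $15 = $55
Total weight: 10 lbs
Average: $55 / 10 = $5.50/lb

$5.50/lb


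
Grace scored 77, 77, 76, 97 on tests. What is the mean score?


Add the scores:
77 + 77 + 76 + 97 = 327
Divide by the number of tests:
327 / 4 = 81.75

81.75


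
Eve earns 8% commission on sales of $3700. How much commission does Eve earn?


Convert rate to decimal:
8% = 0.08
Multiply by sales:
$3700 x 0.08 = $296

$296


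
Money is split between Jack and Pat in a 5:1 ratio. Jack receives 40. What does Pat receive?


Find the multiplier:
40 / 5 = 8
Apply to Pat's share:
1 x 8 = 8

8


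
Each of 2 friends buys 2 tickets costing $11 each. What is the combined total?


Cost per person:
2 x $11 = $22
Group total:
2 x $22 = $44

$44


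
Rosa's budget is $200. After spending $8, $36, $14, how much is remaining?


Add up expenses:
$8 + $36 + $14 = $58
Subtract from budget:
$200 - $58 = $142

$142


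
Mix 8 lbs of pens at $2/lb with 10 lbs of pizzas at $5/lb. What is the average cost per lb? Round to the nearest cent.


Cost of pens:
8 x $2 = $16
Cost of pizzas:
10 x $5 = $50
Total cost: $16 + $50 = $66
Total weight: 18 lbs
Average: $66 / 18 = $3.6666... ≈ $3.67/lb

$3.67/lb


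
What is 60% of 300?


Convert percentage to decimal:
60% = 0.6
Multiply:
300 x 0.6 = 180

180


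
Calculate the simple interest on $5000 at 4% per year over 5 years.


Use the formula I = P x R x T / 100
P x R x T = 5000 x 4 x 5 = 100000
I = 100000 / 100 = $1000

$1000


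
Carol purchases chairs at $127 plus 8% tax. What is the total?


Calculate the tax:
8% of $127 = $10.16
Add tax to price:
$127 + $10.16 = $137.16

$137.16


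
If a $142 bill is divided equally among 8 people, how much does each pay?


Total bill: $142
Number of people: 8
Each pays: $142 / 8 = $17.75

$17.75


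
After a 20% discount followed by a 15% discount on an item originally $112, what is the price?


First discount:
20% of $112 = $22.40
Price after first discount:
$112 - $22.40 = $89.60
Second discount:
15% of $89.60 = $13.44
Final price:
$89.60 - $13.44 = $76.16

$76.16


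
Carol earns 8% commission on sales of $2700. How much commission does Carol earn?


Convert rate to decimal:
8% = 0.08
Multiply by sales:
$2700 x 0.08 = $216

$216


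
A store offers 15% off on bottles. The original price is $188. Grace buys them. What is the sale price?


Calculate the discount amount:
15% of $188 = $28.20
Subtract from original:
$188 - $28.20 = $159.80

$159.80


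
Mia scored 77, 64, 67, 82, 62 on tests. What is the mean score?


Add the scores:
77 + 64 + 67 + 82 + 62 = 352
Divide by the number of tests:
352 / 5 = 70.4

70.4


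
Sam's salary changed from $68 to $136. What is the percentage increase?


Find the absolute change:
|136 - 68| = 68
Divide by original and multiply by 100:
68 / 68 x 100 = 100%

100%


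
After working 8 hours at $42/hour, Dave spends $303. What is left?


Calculate earnings:
8 x $42 = $336
Subtract spending:
$336 - $303 = $33

$33


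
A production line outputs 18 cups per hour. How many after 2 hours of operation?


Production rate: 18 cups per hour
Time: 2 hours
Total: 18 x 2 = 36 cups

36 cups


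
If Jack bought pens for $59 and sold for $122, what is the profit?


Selling price = $122
Cost price = $59
Profit = selling price - cost price:
Profit = $122 - $59 = $63

$63


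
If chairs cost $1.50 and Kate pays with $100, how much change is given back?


Start with the amount paid:
$100
Subtract the price:
$100 - $1.50 = $98.50

$98.50


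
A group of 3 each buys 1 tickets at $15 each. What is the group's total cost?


Cost per person:
1 x $15 = $15
Group total:
3 x $15 = $45

$45


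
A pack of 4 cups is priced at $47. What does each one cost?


Total cost: $47
Number of items: 4
Unit price: $47 / 4 = $11.75

$11.75


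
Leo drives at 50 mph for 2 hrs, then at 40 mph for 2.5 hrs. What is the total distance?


Leg 1 distance:
50 x 2 = 100 miles
Leg 2 distance:
40 x 2.5 = 100 miles
Total distance:
100 + 100 = 200 miles

200 miles


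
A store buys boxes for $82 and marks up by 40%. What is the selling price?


Calculate the markup amount:
40% of $82 = $32.80
Add to cost:
$82 + $32.80 = $114.80

$114.80


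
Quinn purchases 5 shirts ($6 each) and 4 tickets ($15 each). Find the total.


Cost of shirts:
5 x $6 = $30
Cost of tickets:
4 x $15 = $60
Add both:
$30 + $60 = $90

$90


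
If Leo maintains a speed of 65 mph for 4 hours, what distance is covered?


Use the formula: distance = speed x time
Speed = 65 mph, Time = 4 hours
65 x 4 = 260 miles

260 miles


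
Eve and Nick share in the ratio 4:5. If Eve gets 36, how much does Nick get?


Find the multiplier:
36 / 4 = 9
Apply to Nick's share:
5 x 9 = 45

45


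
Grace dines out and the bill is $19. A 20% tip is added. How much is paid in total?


Calculate the tip:
20% of $19 = $3.80
Add tip to meal cost:
$19 + $3.80 = $22.80

$22.80


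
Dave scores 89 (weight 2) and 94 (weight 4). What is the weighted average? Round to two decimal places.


Weighted sum:
2 x 89 + 4 x 94 = 554
Total weight:
2 + 4 = 6
Weighted average:
554 / 6 = 92.3333... ≈ 92.33

92.33


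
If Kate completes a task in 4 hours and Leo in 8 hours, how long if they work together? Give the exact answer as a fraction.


Kate's rate: 1/4 of the job per hour
Leo's rate: 1/8 of the job per hour
Combined rate: 1/4 + 1/8 = 3/8 per hour
Time = 1 / (3/8) = 8/3 hours (≈ 2.67 hours)

8/3 hours


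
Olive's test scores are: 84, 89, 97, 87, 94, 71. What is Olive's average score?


Add the scores:
84 + 89 + 97 + 87 + 94 + 71 = 522
Divide by the number of tests:
522 / 6 = 87

87


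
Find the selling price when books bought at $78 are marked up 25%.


Calculate the markup amount:
25% of $78 = $19.50
Add to cost:
$78 + $19.50 = $97.50

$97.50


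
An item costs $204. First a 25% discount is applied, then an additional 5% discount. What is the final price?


First discount:
25% of $204 = $51
Price after first discount:
$204 - $51 = $153
Second discount:
5% of $153 = $7.65
Final price:
$153 - $7.65 = $145.35

$145.35


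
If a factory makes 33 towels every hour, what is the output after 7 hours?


Production rate: 33 towels per hour
Time: 7 hours
Total: 33 x 7 = 231 towels

231 towels


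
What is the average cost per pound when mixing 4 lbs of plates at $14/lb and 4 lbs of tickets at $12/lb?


Cost of plates:
4 x $14 = $56
Cost of tickets:
4 x $12 = $48
Total cost: $56 + $48 = $104
Total weight: 8 lbs
Average: $104 / 8 = $13/lb

$13/lb


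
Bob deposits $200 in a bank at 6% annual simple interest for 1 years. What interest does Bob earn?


Use the formula I = P x R x T / 100
P x R x T = 200 x 6 x 1 = 1200
I = 1200 / 100 = $12

$12


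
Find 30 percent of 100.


Convert percentage to decimal:
30% = 0.3
Multiply:
100 x 0.3 = 30

30


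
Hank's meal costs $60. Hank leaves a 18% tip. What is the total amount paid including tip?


Calculate the tip:
18% of $60 = $10.80
Add tip to meal cost:
$60 + $10.80 = $70.80

$70.80


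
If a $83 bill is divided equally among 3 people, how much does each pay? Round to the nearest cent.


Total bill: $83
Number of people: 3
Each pays: $83 / 3 = $27.6666... ≈ $27.67

$27.67


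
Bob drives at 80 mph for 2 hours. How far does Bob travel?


Use the formula: distance = speed x time
Speed = 80 mph, Time = 2 hours
80 x 2 = 160 miles

160 miles


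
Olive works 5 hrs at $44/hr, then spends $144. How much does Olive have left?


Calculate earnings:
5 x $44 = $220
Subtract spending:
$220 - $144 = $76

$76


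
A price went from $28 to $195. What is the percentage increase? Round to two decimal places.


Find the absolute change:
|195 - 28| = 167
Divide by original and multiply by 100:
167 / 28 x 100 = 596.4285...% ≈ 596.43%

596.43%


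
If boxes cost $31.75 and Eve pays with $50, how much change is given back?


Start with the amount paid:
$50
Subtract the price:
$50 - $31.75 = $18.25

$18.25


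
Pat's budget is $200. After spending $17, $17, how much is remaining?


Add up expenses:
$17 + $17 = $34
Subtract from budget:
$200 - $34 = $166

$166


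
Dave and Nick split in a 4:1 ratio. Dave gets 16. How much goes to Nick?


Find the multiplier:
16 / 4 = 4
Apply to Nick's share:
1 x 4 = 4

4


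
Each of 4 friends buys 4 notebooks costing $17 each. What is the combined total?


Cost per person:
4 x $17 = $68
Group total:
4 x $68 = $272

$272


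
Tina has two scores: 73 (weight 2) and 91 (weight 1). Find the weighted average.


Weighted sum:
2 x 73 + 1 x 91 = 237
Total weight:
2 + 1 = 3
Weighted average:
237 / 3 = 79

79


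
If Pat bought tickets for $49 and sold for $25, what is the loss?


Selling price = $25
Cost price = $49
Loss = cost price - selling price:
Loss = $49 - $25 = $24

$24


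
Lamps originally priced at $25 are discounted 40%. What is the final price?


Calculate the discount amount:
40% of $25 = $10
Subtract from original:
$25 - $10 = $15

$15


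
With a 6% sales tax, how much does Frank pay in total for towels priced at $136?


Calculate the tax:
6% of $136 = $8.16
Add tax to price:
$136 + $8.16 = $144.16

$144.16


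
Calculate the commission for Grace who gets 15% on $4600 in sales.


Convert rate to decimal:
15% = 0.15
Multiply by sales:
$4600 x 0.15 = $690

$690


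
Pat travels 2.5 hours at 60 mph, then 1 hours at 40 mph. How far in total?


Leg 1 distance:
60 x 2.5 = 150 miles
Leg 2 distance:
40 x 1 = 40 miles
Total distance:
150 + 40 = 190 miles

190 miles


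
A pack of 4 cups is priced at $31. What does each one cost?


Total cost: $31
Number of items: 4
Unit price: $31 / 4 = $7.75

$7.75


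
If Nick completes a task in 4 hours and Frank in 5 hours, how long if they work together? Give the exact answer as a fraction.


Nick's rate: 1/4 of the job per hour
Frank's rate: 1/5 of the job per hour
Combined rate: 1/4 + 1/5 = 9/20 per hour
Time = 1 / (9/20) = 20/9 hours (≈ 2.22 hours)

20/9 hours


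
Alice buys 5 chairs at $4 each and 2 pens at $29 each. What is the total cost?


Cost of chairs:
5 x $4 = $20
Cost of pens:
2 x $29 = $58
Add both:
$20 + $58 = $78

$78


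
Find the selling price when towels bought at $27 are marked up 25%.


Calculate the markup amount:
25% of $27 = $6.75
Add to cost:
$27 + $6.75 = $33.75

$33.75


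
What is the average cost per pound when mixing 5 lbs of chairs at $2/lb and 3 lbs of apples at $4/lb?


Cost of chairs:
5 x $2 = $10
Cost of apples:
3 x $4 = $12
Total cost: $10 + $12 = $22
Total weight: 8 lbs
Average: $22 / 8 = $2.75/lb

$2.75/lb


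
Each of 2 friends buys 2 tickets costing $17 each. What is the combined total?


Cost per person:
2 x $17 = $34
Group total:
2 x $34 = $68

$68


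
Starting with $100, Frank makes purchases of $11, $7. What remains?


Add up expenses:
$11 + $7 = $18
Subtract from budget:
$100 - $18 = $82

$82


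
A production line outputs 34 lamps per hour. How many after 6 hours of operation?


Production rate: 34 lamps per hour
Time: 6 hours
Total: 34 x 6 = 204 lamps

204 lamps


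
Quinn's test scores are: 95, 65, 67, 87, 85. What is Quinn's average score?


Add the scores:
95 + 65 + 67 + 87 + 85 = 399
Divide by the number of tests:
399 / 5 = 79.8

79.8


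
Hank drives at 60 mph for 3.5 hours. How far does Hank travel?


Use the formula: distance = speed x time
Speed = 60 mph, Time = 3.5 hours
60 x 3.5 = 210 miles

210 miles


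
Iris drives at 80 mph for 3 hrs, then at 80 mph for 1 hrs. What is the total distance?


Leg 1 distance:
80 x 3 = 240 miles
Leg 2 distance:
80 x 1 = 80 miles
Total distance:
240 + 80 = 320 miles

320 miles


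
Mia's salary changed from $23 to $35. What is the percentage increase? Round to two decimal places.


Find the absolute change:
|35 - 23| = 12
Divide by original and multiply by 100:
12 / 23 x 100 = 52.1739...% ≈ 52.17%

52.17%


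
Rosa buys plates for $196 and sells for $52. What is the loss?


Selling price = $52
Cost price = $196
Loss = cost price - selling price:
Loss = $196 - $52 = $144

$144


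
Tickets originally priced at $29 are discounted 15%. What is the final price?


Calculate the discount amount:
15% of $29 = $4.35
Subtract from original:
$29 - $4.35 = $24.65

$24.65


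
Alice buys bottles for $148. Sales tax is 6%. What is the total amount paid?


Calculate the tax:
6% of $148 = $8.88
Add tax to price:
$148 + $8.88 = $156.88

$156.88


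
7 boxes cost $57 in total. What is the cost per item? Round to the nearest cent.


Total cost: $57
Number of items: 7
Unit price: $57 / 7 = $8.1428... ≈ $8.14

$8.14


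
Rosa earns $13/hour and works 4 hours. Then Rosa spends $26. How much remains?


Calculate earnings:
4 x $13 = $52
Subtract spending:
$52 - $26 = $26

$26


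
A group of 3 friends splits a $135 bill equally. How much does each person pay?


Total bill: $135
Number of people: 3
Each pays: $135 / 3 = $45

$45


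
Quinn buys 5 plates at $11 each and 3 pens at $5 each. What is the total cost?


Cost of plates:
5 x $11 = $55
Cost of pens:
3 x $5 = $15
Add both:
$55 + $15 = $70

$70


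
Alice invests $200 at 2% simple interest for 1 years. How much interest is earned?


Use the formula I = P x R x T / 100
P x R x T = 200 x 2 x 1 = 400
I = 400 / 100 = $4

$4


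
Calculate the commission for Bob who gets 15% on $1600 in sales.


Convert rate to decimal:
15% = 0.15
Multiply by sales:
$1600 x 0.15 = $240

$240


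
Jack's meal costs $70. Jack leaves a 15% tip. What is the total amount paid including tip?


Calculate the tip:
15% of $70 = $10.50
Add tip to meal cost:
$70 + $10.50 = $80.50

$80.50


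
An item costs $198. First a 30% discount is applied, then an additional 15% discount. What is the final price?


First discount:
30% of $198 = $59.40
Price after first discount:
$198 - $59.40 = $138.60
Second discount:
15% of $138.60 = $20.79
Final price:
$138.60 - $20.79 = $117.81

$117.81


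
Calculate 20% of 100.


Convert percentage to decimal:
20% = 0.2
Multiply:
100 x 0.2 = 20

20


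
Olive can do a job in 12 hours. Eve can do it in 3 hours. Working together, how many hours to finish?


Olive's rate: 1/12 of the job per hour
Eve's rate: 1/3 of the job per hour
Combined rate: 1/12 + 1/3 = 5/12 per hour
Time = 1 / (5/12) = 12/5 = 2.4 hours

2.4 hours


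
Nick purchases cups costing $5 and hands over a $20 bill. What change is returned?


Start with the amount paid:
$20
Subtract the price:
$20 - $5 = $15

$15


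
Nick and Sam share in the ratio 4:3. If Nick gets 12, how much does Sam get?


Find the multiplier:
12 / 4 = 3
Apply to Sam's share:
3 x 3 = 9

9


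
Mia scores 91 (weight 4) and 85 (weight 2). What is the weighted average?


Weighted sum:
4 x 91 + 2 x 85 = 534
Total weight:
4 + 2 = 6
Weighted average:
534 / 6 = 89

89


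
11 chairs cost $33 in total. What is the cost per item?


Total cost: $33
Number of items: 11
Unit price: $33 / 11 = $3

$3


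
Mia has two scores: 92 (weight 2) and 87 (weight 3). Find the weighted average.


Weighted sum:
2 x 92 + 3 x 87 = 445
Total weight:
2 + 3 = 5
Weighted average:
445 / 5 = 89

89


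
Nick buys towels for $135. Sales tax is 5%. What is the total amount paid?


Calculate the tax:
5% of $135 = $6.75
Add tax to price:
$135 + $6.75 = $141.75

$141.75


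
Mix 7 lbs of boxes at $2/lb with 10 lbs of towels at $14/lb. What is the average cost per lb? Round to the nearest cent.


Cost of boxes:
7 x $2 = $14
Cost of towels:
10 x $14 = $140
Total cost: $14 + $140 = $154
Total weight: 17 lbs
Average: $154 / 17 = $9.0588... ≈ $9.06/lb

$9.06/lb


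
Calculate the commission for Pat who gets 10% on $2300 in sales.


Convert rate to decimal:
10% = 0.1
Multiply by sales:
$2300 x 0.1 = $230

$230


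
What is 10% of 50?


Convert percentage to decimal:
10% = 0.1
Multiply:
50 x 0.1 = 5

5


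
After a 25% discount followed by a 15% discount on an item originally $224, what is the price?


First discount:
25% of $224 = $56
Price after first discount:
$224 - $56 = $168
Second discount:
15% of $168 = $25.20
Final price:
$168 - $25.20 = $142.80

$142.80


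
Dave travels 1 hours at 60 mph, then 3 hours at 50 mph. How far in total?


Leg 1 distance:
60 x 1 = 60 miles
Leg 2 distance:
50 x 3 = 150 miles
Total distance:
60 + 150 = 210 miles

210 miles


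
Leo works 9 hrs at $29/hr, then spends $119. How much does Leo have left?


Calculate earnings:
9 x $29 = $261
Subtract spending:
$261 - $119 = $142

$142


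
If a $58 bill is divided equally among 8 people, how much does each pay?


Total bill: $58
Number of people: 8
Each pays: $58 / 8 = $7.25

$7.25


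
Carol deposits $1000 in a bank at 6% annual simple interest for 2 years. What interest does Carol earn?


Use the formula I = P x R x T / 100
P x R x T = 1000 x 6 x 2 = 12000
I = 12000 / 100 = $120

$120


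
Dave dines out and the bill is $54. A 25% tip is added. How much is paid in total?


Calculate the tip:
25% of $54 = $13.50
Add tip to meal cost:
$54 + $13.50 = $67.50

$67.50


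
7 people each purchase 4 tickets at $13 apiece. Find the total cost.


Cost per person:
4 x $13 = $52
Group total:
7 x $52 = $364

$364


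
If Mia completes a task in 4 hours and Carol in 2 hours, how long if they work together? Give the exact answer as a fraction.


Mia's rate: 1/4 of the job per hour
Carol's rate: 1/2 of the job per hour
Combined rate: 1/4 + 1/2 = 3/4 per hour
Time = 1 / (3/4) = 4/3 hours (≈ 1.33 hours)

4/3 hours


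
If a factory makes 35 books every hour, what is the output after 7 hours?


Production rate: 35 books per hour
Time: 7 hours
Total: 35 x 7 = 245 books

245 books


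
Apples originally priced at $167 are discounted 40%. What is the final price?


Calculate the discount amount:
40% of $167 = $66.80
Subtract from original:
$167 - $66.80 = $100.20

$100.20


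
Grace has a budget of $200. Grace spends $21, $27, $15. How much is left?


Add up expenses:
$21 + $27 + $15 = $63
Subtract from budget:
$200 - $63 = $137

$137


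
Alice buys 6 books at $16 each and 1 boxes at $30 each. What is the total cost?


Cost of books:
6 x $16 = $96
Cost of boxes:
1 x $30 = $30
Add both:
$96 + $30 = $126

$126


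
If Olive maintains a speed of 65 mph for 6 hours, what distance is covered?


Use the formula: distance = speed x time
Speed = 65 mph, Time = 6 hours
65 x 6 = 390 miles

390 miles


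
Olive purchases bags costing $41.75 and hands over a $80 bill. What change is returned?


Start with the amount paid:
$80
Subtract the price:
$80 - $41.75 = $38.25

$38.25


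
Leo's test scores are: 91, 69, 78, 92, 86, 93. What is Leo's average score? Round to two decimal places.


Add the scores:
91 + 69 + 78 + 92 + 86 + 93 = 509
Divide by the number of tests:
509 / 6 = 84.8333... ≈ 84.83

84.83


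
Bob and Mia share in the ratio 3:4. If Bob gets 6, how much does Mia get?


Find the multiplier:
6 / 3 = 2
Apply to Mia's share:
4 x 2 = 8

8


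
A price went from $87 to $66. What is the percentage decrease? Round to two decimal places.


Find the absolute change:
|66 - 87| = 21
Divide by original and multiply by 100:
21 / 87 x 100 = 24.1379...% ≈ 24.14%

24.14%


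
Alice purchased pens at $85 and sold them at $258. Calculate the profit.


Selling price = $258
Cost price = $85
Profit = selling price - cost price:
Profit = $258 - $85 = $173

$173


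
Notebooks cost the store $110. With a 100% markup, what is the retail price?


Calculate the markup amount:
100% of $110 = $110
Add to cost:
$110 + $110 = $220

$220


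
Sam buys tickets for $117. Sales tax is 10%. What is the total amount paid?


Calculate the tax:
10% of $117 = $11.70
Add tax to price:
$117 + $11.70 = $128.70

$128.70


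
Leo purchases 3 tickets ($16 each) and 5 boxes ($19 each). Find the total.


Cost of tickets:
3 x $16 = $48
Cost of boxes:
5 x $19 = $95
Add both:
$48 + $95 = $143

$143


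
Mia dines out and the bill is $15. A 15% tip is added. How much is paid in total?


Calculate the tip:
15% of $15 = $2.25
Add tip to meal cost:
$15 + $2.25 = $17.25

$17.25


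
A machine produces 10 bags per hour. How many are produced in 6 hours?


Production rate: 10 bags per hour
Time: 6 hours
Total: 10 x 6 = 60 bags

60 bags


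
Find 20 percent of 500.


Convert percentage to decimal:
20% = 0.2
Multiply:
500 x 0.2 = 100

100


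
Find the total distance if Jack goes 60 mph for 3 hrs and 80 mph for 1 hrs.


Leg 1 distance:
60 x 3 = 180 miles
Leg 2 distance:
80 x 1 = 80 miles
Total distance:
180 + 80 = 260 miles

260 miles


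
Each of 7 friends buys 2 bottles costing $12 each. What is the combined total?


Cost per person:
2 x $12 = $24
Group total:
7 x $24 = $168

$168


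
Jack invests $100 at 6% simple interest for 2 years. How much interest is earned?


Use the formula I = P x R x T / 100
P x R x T = 100 x 6 x 2 = 1200
I = 1200 / 100 = $12

$12


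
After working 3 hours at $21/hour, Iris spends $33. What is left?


Calculate earnings:
3 x $21 = $63
Subtract spending:
$63 - $33 = $30

$30


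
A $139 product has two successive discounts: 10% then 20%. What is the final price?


First discount:
10% of $139 = $13.90
Price after first discount:
$139 - $13.90 = $125.10
Second discount:
20% of $125.10 = $25.02
Final price:
$125.10 - $25.02 = $100.08

$100.08


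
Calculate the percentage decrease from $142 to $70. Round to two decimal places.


Find the absolute change:
|70 - 142| = 72
Divide by original and multiply by 100:
72 / 142 x 100 = 50.7042...% ≈ 50.7%

50.7%


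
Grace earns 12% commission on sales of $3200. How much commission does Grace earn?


Convert rate to decimal:
12% = 0.12
Multiply by sales:
$3200 x 0.12 = $384

$384


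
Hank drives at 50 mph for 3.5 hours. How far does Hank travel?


Use the formula: distance = speed x time
Speed = 50 mph, Time = 3.5 hours
50 x 3.5 = 175 miles

175 miles


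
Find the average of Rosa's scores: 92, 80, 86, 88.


Add the scores:
92 + 80 + 86 + 88 = 346
Divide by the number of tests:
346 / 4 = 86.5

86.5


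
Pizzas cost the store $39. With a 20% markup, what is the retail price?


Calculate the markup amount:
20% of $39 = $7.80
Add to cost:
$39 + $7.80 = $46.80

$46.80


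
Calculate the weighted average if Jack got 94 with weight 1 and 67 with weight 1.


Weighted sum:
1 x 94 + 1 x 67 = 161
Total weight:
1 + 1 = 2
Weighted average:
161 / 2 = 80.5

80.5


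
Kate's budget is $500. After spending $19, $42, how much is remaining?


Add up expenses:
$19 + $42 = $61
Subtract from budget:
$500 - $61 = $439

$439


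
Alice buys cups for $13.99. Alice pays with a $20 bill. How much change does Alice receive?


Start with the amount paid:
$20
Subtract the price:
$20 - $13.99 = $6.01

$6.01


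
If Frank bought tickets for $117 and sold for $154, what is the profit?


Selling price = $154
Cost price = $117
Profit = selling price - cost price:
Profit = $154 - $117 = $37

$37


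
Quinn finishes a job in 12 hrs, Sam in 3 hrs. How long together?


Quinn's rate: 1/12 of the job per hour
Sam's rate: 1/3 of the job per hour
Combined rate: 1/12 + 1/3 = 5/12 per hour
Time = 1 / (5/12) = 12/5 = 2.4 hours

2.4 hours


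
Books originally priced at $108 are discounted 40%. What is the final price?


Calculate the discount amount:
40% of $108 = $43.20
Subtract from original:
$108 - $43.20 = $64.80

$64.80


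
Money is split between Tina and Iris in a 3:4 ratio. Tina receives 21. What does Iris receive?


Find the multiplier:
21 / 3 = 7
Apply to Iris's share:
4 x 7 = 28

28


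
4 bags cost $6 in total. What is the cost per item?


Total cost: $6
Number of items: 4
Unit price: $6 / 4 = $1.50

$1.50


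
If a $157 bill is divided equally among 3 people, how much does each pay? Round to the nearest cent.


Total bill: $157
Number of people: 3
Each pays: $157 / 3 = $52.3333... ≈ $52.33

$52.33


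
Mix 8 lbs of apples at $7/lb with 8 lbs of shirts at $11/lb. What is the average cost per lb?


Cost of apples:
8 x $7 = $56
Cost of shirts:
8 x $11 = $88
Total cost: $56 + $88 = $144
Total weight: 16 lbs
Average: $144 / 16 = $9/lb

$9/lb


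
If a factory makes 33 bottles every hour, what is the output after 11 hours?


Production rate: 33 bottles per hour
Time: 11 hours
Total: 33 x 11 = 363 bottles

363 bottles


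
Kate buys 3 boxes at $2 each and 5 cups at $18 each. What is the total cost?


Cost of boxes:
3 x $2 = $6
Cost of cups:
5 x $18 = $90
Add both:
$6 + $90 = $96

$96


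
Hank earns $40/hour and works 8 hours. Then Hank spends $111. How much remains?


Calculate earnings:
8 x $40 = $320
Subtract spending:
$320 - $111 = $209

$209


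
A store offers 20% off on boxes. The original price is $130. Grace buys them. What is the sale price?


Calculate the discount amount:
20% of $130 = $26
Subtract from original:
$130 - $26 = $104

$104


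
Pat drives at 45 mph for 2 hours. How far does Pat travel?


Use the formula: distance = speed x time
Speed = 45 mph, Time = 2 hours
45 x 2 = 90 miles

90 miles


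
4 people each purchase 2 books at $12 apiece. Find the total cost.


Cost per person:
2 x $12 = $24
Group total:
4 x $24 = $96

$96


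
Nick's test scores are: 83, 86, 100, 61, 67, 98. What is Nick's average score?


Add the scores:
83 + 86 + 100 + 61 + 67 + 98 = 495
Divide by the number of tests:
495 / 6 = 82.5

82.5


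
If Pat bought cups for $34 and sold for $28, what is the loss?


Selling price = $28
Cost price = $34
Loss = cost price - selling price:
Loss = $34 - $28 = $6

$6


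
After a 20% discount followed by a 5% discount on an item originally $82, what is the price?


First discount:
20% of $82 = $16.40
Price after first discount:
$82 - $16.40 = $65.60
Second discount:
5% of $65.60 = $3.28
Final price:
$65.60 - $3.28 = $62.32

$62.32


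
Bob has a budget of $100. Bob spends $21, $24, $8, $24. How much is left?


Add up expenses:
$21 + $24 + $8 + $24 = $77
Subtract from budget:
$100 - $77 = $23

$23


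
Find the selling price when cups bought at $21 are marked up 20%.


Calculate the markup amount:
20% of $21 = $4.20
Add to cost:
$21 + $4.20 = $25.20

$25.20


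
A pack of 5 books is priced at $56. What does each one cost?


Total cost: $56
Number of items: 5
Unit price: $56 / 5 = $11.20

$11.20


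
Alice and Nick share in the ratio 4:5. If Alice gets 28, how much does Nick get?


Find the multiplier:
28 / 4 = 7
Apply to Nick's share:
5 x 7 = 35

35


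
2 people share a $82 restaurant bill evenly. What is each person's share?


Total bill: $82
Number of people: 2
Each pays: $82 / 2 = $41

$41


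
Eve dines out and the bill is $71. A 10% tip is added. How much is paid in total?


Calculate the tip:
10% of $71 = $7.10
Add tip to meal cost:
$71 + $7.10 = $78.10

$78.10


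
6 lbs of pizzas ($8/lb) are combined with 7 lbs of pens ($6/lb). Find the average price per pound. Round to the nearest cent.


Cost of pizzas:
6 x $8 = $48
Cost of pens:
7 x $6 = $42
Total cost: $48 + $42 = $90
Total weight: 13 lbs
Average: $90 / 13 = $6.9230... ≈ $6.92/lb

$6.92/lb


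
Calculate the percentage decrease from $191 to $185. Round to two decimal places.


Find the absolute change:
|185 - 191| = 6
Divide by original and multiply by 100:
6 / 191 x 100 = 3.1413...% ≈ 3.14%

3.14%


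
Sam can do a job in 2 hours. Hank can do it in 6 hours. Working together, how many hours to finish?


Sam's rate: 1/2 of the job per hour
Hank's rate: 1/6 of the job per hour
Combined rate: 1/2 + 1/6 = 2/3 per hour
Time = 1 / (2/3) = 3/2 = 1.5 hours

1.5 hours


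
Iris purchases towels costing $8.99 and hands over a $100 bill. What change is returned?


Start with the amount paid:
$100
Subtract the price:
$100 - $8.99 = $91.01

$91.01


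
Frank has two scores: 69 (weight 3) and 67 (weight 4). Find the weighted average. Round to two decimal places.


Weighted sum:
3 x 69 + 4 x 67 = 475
Total weight:
3 + 4 = 7
Weighted average:
475 / 7 = 67.8571... ≈ 67.86

67.86


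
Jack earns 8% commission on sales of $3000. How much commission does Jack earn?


Convert rate to decimal:
8% = 0.08
Multiply by sales:
$3000 x 0.08 = $240

$240


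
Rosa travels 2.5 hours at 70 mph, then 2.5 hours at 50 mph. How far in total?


Leg 1 distance:
70 x 2.5 = 175 miles
Leg 2 distance:
50 x 2.5 = 125 miles
Total distance:
175 + 125 = 300 miles

300 miles


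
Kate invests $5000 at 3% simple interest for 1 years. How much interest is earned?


Use the formula I = P x R x T / 100
P x R x T = 5000 x 3 x 1 = 15000
I = 15000 / 100 = $150

$150


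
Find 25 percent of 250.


Convert percentage to decimal:
25% = 0.25
Multiply:
250 x 0.25 = 62.5

62.5


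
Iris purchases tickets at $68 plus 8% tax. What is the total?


Calculate the tax:
8% of $68 = $5.44
Add tax to price:
$68 + $5.44 = $73.44

$73.44


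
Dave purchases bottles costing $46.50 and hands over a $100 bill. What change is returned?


Start with the amount paid:
$100
Subtract the price:
$100 - $46.50 = $53.50

$53.50


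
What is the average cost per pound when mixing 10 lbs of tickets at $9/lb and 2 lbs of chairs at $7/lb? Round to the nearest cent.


Cost of tickets:
10 x $9 = $90
Cost of chairs:
2 x $7 = $14
Total cost: $90 + $14 = $104
Total weight: 12 lbs
Average: $104 / 12 = $8.6666... ≈ $8.67/lb

$8.67/lb


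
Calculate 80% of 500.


Convert percentage to decimal:
80% = 0.8
Multiply:
500 x 0.8 = 400

400


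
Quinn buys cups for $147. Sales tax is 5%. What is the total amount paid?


Calculate the tax:
5% of $147 = $7.35
Add tax to price:
$147 + $7.35 = $154.35

$154.35


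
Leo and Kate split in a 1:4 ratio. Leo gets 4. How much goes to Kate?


Find the multiplier:
4 / 1 = 4
Apply to Kate's share:
4 x 4 = 16

16


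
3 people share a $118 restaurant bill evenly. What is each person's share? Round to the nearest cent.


Total bill: $118
Number of people: 3
Each pays: $118 / 3 = $39.3333... ≈ $39.33

$39.33


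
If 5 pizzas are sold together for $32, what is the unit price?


Total cost: $32
Number of items: 5
Unit price: $32 / 5 = $6.40

$6.40


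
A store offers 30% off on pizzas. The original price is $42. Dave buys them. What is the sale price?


Calculate the discount amount:
30% of $42 = $12.60
Subtract from original:
$42 - $12.60 = $29.40

$29.40


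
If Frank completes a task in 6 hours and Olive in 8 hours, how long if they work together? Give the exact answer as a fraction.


Frank's rate: 1/6 of the job per hour
Olive's rate: 1/8 of the job per hour
Combined rate: 1/6 + 1/8 = 7/24 per hour
Time = 1 / (7/24) = 24/7 hours (≈ 3.43 hours)

24/7 hours


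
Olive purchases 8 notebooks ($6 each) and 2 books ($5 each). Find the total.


Cost of notebooks:
8 x $6 = $48
Cost of books:
2 x $5 = $10
Add both:
$48 + $10 = $58

$58


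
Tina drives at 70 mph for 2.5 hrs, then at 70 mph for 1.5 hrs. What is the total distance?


Leg 1 distance:
70 x 2.5 = 175 miles
Leg 2 distance:
70 x 1.5 = 105 miles
Total distance:
175 + 105 = 280 miles

280 miles


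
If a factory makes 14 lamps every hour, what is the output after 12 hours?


Production rate: 14 lamps per hour
Time: 12 hours
Total: 14 x 12 = 168 lamps

168 lamps


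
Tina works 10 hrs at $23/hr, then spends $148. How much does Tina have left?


Calculate earnings:
10 x $23 = $230
Subtract spending:
$230 - $148 = $82

$82


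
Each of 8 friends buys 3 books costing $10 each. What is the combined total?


Cost per person:
3 x $10 = $30
Group total:
8 x $30 = $240

$240


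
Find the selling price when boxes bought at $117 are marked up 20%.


Calculate the markup amount:
20% of $117 = $23.40
Add to cost:
$117 + $23.40 = $140.40

$140.40


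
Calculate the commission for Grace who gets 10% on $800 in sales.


Convert rate to decimal:
10% = 0.1
Multiply by sales:
$800 x 0.1 = $80

$80


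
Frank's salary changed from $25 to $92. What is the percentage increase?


Find the absolute change:
|92 - 25| = 67
Divide by original and multiply by 100:
67 / 25 x 100 = 268%

268%


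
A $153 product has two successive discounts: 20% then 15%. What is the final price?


First discount:
20% of $153 = $30.60
Price after first discount:
$153 - $30.60 = $122.40
Second discount:
15% of $122.40 = $18.36
Final price:
$122.40 - $18.36 = $104.04

$104.04


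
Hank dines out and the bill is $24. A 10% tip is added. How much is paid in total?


Calculate the tip:
10% of $24 = $2.40
Add tip to meal cost:
$24 + $2.40 = $26.40

$26.40


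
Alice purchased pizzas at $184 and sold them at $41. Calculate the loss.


Selling price = $41
Cost price = $184
Loss = cost price - selling price:
Loss = $184 - $41 = $143

$143


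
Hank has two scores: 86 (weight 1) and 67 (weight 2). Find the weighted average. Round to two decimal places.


Weighted sum:
1 x 86 + 2 x 67 = 220
Total weight:
1 + 2 = 3
Weighted average:
220 / 3 = 73.3333... ≈ 73.33

73.33


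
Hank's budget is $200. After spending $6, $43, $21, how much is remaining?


Add up expenses:
$6 + $43 + $21 = $70
Subtract from budget:
$200 - $70 = $130

$130


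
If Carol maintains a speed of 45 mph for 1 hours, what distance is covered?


Use the formula: distance = speed x time
Speed = 45 mph, Time = 1 hours
45 x 1 = 45 miles

45 miles


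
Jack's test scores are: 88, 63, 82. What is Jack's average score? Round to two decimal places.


Add the scores:
88 + 63 + 82 = 233
Divide by the number of tests:
233 / 3 = 77.6666... ≈ 77.67

77.67


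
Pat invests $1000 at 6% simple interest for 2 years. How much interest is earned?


Use the formula I = P x R x T / 100
P x R x T = 1000 x 6 x 2 = 12000
I = 12000 / 100 = $120

$120


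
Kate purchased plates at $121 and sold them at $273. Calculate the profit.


Selling price = $273
Cost price = $121
Profit = selling price - cost price:
Profit = $273 - $121 = $152

$152


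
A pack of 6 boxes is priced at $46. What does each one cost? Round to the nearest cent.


Total cost: $46
Number of items: 6
Unit price: $46 / 6 = $7.6666... ≈ $7.67

$7.67
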